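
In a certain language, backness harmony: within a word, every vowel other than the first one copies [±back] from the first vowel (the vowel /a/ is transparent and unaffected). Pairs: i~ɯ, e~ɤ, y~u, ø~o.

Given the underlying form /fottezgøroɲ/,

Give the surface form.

/e/ harmonizes with /o/ ([+back]) → [ɤ]
/ø/ harmonizes with /o/ ([+back]) → [o]

[fottɤzgoroɲ]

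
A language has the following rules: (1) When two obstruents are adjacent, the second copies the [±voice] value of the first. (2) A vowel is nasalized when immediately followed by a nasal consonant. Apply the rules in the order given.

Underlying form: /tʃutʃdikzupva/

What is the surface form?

[tʃutʃtiksupfa]

Rule 1: /d/ after /tʃ/ (voiceless) → [t]
Rule 1: /z/ after /k/ (voiceless) → [s]
Rule 1: /v/ after /p/ (voiceless) → [f]
After rule 1: tʃutʃtiksupfa
Rule 2: no segment meets the rule's conditions; no change.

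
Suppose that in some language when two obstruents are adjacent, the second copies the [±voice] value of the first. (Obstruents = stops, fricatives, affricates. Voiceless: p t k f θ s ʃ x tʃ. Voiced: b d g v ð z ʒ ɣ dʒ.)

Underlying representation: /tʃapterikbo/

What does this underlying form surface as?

/b/ after /k/ (voiceless) → [p]

[tʃapterikpo]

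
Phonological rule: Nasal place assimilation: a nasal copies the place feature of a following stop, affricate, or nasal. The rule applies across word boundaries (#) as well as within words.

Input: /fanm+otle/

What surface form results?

[famm+otle]

/n/ before /m/ (labial) → [m]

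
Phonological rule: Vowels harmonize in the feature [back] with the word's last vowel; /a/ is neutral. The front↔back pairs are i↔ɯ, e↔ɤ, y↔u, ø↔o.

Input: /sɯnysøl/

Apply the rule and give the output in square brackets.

[sinysøl]

/ɯ/ harmonizes with /ø/ ([-back]) → [i]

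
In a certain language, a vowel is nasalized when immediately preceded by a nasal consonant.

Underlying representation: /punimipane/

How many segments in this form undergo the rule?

/i/ after nasal /n/ → [ĩ]
/i/ after nasal /m/ → [ĩ]
/e/ after nasal /n/ → [ẽ]
3 segments change.

3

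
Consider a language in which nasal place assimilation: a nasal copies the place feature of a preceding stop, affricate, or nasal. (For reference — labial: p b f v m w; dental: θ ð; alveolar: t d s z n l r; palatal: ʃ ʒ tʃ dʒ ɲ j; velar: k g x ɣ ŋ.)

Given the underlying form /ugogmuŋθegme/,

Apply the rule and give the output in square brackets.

/m/ after /g/ (velar) → [ŋ]
/m/ after /g/ (velar) → [ŋ]

[ugogŋuŋθegŋe]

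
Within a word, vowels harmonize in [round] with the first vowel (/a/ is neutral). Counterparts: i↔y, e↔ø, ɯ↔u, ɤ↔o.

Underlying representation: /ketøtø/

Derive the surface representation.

/ø/ harmonizes with /e/ ([-round]) → [e]
/ø/ harmonizes with /e/ ([-round]) → [e]

[ketete]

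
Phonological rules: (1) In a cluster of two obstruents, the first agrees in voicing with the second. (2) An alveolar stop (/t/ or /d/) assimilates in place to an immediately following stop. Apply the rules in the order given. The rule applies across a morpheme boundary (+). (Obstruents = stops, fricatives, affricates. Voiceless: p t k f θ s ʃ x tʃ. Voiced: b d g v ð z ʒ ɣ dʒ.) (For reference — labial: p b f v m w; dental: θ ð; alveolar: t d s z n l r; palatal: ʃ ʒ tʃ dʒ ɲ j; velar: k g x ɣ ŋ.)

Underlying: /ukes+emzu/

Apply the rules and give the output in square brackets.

[ukes+emzu]

Rule 1: no segment meets the rule's conditions; no change.
After rule 1: ukes+emzu
Rule 2: no segment meets the rule's conditions; no change.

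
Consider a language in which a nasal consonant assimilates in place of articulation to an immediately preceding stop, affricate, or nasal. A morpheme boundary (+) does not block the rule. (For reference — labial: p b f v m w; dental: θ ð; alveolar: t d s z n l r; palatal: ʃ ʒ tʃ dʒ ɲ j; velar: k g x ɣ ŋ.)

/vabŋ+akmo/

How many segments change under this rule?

2

/ŋ/ after /b/ (labial) → [m]
/m/ after /k/ (velar) → [ŋ]
2 segments change.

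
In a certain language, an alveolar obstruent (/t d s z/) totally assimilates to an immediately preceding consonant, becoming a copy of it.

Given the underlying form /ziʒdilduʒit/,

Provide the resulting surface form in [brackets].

[ziʒʒilluʒit]

/d/ after /ʒ/ → [ʒ] (total assimilation)
/d/ after /l/ → [l] (total assimilation)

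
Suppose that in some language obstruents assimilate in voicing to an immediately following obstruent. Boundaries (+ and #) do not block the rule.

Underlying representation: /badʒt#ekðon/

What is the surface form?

/dʒ/ before /t/ (voiceless) → [tʃ]
/k/ before /ð/ (voiced) → [g]

[batʃt#egðon]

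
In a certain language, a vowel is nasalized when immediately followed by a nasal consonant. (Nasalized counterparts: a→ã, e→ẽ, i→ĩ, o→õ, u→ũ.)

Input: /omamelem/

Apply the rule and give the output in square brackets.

[õmãmelẽm]

/o/ before nasal /m/ → [õ]
/a/ before nasal /m/ → [ã]
/e/ before nasal /m/ → [ẽ]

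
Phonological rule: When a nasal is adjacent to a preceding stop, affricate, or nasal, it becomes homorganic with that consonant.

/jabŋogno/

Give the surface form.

/ŋ/ after /b/ (labial) → [m]
/n/ after /g/ (velar) → [ŋ]

[jabmogŋo]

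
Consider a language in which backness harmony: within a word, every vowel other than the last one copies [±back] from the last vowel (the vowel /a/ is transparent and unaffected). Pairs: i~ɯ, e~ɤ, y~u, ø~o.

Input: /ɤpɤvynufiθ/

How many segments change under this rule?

3

/ɤ/ harmonizes with /i/ ([-back]) → [e]
/ɤ/ harmonizes with /i/ ([-back]) → [e]
/u/ harmonizes with /i/ ([-back]) → [y]
3 segments change.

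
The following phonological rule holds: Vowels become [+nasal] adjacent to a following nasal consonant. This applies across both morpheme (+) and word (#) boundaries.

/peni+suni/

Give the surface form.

[pẽni+sũni]

/e/ before nasal /n/ → [ẽ]
/u/ before nasal /n/ → [ũ]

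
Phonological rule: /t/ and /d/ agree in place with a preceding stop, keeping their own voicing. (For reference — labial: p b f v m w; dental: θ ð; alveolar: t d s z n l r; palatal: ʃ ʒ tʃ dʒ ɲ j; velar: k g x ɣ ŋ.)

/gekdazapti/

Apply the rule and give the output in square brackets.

/d/ after /k/ (velar) → [g]
/t/ after /p/ (labial) → [p]

[gekgazappi]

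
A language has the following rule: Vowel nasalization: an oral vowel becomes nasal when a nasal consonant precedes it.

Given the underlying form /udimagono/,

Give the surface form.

[udimãgonõ]

/a/ after nasal /m/ → [ã]
/o/ after nasal /n/ → [õ]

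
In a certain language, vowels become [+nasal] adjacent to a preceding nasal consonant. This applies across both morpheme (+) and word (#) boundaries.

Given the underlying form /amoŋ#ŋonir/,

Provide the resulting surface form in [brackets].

[amõŋ#ŋõnĩr]

/o/ after nasal /m/ → [õ]
/o/ after nasal /ŋ/ → [õ]
/i/ after nasal /n/ → [ĩ]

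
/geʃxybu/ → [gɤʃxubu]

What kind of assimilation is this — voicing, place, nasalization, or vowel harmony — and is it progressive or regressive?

/e/→[ɤ] /y/→[u].
Vowels agree with the last vowel, so the harmony is regressive.

vowel harmony, regressive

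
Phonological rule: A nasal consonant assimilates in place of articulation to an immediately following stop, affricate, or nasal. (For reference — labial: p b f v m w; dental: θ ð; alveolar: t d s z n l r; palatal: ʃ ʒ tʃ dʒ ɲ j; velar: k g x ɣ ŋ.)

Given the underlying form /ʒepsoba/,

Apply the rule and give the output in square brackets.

no segment meets the rule's conditions; no change.

[ʒepsoba]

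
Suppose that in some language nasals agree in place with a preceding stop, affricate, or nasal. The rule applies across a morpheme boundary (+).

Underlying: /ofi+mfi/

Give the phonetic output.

no segment meets the rule's conditions; no change.

[ofi+mfi]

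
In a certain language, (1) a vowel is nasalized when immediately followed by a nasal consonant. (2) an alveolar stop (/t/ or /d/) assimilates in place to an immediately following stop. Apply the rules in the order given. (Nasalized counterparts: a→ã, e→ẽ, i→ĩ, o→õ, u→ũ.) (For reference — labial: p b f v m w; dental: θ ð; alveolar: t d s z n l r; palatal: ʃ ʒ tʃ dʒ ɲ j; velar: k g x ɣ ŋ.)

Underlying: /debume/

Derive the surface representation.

[debũme]

Rule 1: /u/ before nasal /m/ → [ũ]
After rule 1: debũme
Rule 2: no segment meets the rule's conditions; no change.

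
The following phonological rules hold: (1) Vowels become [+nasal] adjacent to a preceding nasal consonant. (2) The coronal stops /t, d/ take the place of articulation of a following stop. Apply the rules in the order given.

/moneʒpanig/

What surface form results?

[mõnẽʒpanĩg]

Rule 1: /o/ after nasal /m/ → [õ]
Rule 1: /e/ after nasal /n/ → [ẽ]
Rule 1: /i/ after nasal /n/ → [ĩ]
After rule 1: mõnẽʒpanĩg
Rule 2: no segment meets the rule's conditions; no change.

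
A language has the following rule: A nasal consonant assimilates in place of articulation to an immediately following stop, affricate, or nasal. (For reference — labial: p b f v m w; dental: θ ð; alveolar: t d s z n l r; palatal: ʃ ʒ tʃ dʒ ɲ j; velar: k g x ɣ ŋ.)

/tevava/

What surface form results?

no segment meets the rule's conditions; no change.

[tevava]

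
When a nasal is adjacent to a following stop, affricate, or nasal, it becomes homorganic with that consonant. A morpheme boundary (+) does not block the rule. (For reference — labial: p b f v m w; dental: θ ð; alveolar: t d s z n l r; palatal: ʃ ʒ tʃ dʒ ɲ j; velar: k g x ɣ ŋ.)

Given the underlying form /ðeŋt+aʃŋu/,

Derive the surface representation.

/ŋ/ before /t/ (alveolar) → [n]

[ðent+aʃŋu]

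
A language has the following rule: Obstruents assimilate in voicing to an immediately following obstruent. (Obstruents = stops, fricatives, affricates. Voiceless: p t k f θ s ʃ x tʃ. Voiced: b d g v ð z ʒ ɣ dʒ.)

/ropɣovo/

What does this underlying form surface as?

[robɣovo]

/p/ before /ɣ/ (voiced) → [b]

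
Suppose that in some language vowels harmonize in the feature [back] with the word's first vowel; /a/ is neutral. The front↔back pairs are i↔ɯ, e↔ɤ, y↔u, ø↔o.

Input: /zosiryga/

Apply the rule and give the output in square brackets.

[zosɯruga]

/i/ harmonizes with /o/ ([+back]) → [ɯ]
/y/ harmonizes with /o/ ([+back]) → [u]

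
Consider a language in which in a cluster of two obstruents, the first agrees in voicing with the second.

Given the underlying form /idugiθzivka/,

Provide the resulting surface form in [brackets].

[idugiðzifka]

/θ/ before /z/ (voiced) → [ð]
/v/ before /k/ (voiceless) → [f]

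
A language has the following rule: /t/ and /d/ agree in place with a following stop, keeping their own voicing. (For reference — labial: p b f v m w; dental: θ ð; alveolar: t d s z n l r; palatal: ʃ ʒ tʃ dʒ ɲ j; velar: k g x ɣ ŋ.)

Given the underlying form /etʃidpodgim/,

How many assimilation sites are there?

/d/ before /p/ (labial) → [b]
/d/ before /g/ (velar) → [g]
2 segments change.

2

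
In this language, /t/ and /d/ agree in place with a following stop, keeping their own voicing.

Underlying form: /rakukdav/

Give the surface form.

no segment meets the rule's conditions; no change.

[rakukdav]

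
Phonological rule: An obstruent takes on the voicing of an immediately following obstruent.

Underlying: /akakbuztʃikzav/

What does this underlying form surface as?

/k/ before /b/ (voiced) → [g]
/z/ before /tʃ/ (voiceless) → [s]
/k/ before /z/ (voiced) → [g]

[akagbustʃigzav]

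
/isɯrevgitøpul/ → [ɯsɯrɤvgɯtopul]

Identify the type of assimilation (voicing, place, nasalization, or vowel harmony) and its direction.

/i/→[ɯ] /e/→[ɤ] /i/→[ɯ] /ø/→[o].
Vowels agree with the last vowel, so the harmony is regressive.

vowel harmony, regressive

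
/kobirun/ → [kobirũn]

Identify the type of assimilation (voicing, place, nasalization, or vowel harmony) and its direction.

/u/→[ũ].
Each target copies a feature from the following segment, so the direction is regressive.

nasalization, regressive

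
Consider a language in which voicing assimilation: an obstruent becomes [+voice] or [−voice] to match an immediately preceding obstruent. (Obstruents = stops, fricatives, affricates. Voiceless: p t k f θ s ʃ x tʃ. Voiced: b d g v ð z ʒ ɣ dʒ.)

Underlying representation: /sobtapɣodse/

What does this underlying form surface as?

/t/ after /b/ (voiced) → [d]
/ɣ/ after /p/ (voiceless) → [x]
/s/ after /d/ (voiced) → [z]

[sobdapxodze]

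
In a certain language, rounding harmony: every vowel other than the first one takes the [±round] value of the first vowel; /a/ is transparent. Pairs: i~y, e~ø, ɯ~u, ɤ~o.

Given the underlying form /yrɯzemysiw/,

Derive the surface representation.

[yruzømysyw]

/ɯ/ harmonizes with /y/ ([+round]) → [u]
/e/ harmonizes with /y/ ([+round]) → [ø]
/i/ harmonizes with /y/ ([+round]) → [y]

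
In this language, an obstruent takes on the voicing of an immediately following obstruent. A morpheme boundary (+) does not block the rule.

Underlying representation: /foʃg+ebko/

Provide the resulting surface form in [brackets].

[foʒg+epko]

/ʃ/ before /g/ (voiced) → [ʒ]
/b/ before /k/ (voiceless) → [p]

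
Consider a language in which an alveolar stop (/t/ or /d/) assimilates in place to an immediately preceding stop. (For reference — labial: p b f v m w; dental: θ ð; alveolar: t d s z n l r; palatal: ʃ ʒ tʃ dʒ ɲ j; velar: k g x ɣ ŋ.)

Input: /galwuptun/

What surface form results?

[galwuppun]

/t/ after /p/ (labial) → [p]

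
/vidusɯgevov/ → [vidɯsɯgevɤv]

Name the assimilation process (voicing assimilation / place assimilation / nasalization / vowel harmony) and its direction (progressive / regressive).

/u/→[ɯ] /o/→[ɤ].
Vowels agree with the first vowel, so the harmony is progressive.

vowel harmony, progressive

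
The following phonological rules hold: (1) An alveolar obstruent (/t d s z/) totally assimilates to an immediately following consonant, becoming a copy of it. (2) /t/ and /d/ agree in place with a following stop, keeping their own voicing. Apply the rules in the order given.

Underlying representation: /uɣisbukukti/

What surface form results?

Rule 1: /s/ before /b/ → [b] (total assimilation)
After rule 1: uɣibbukukti
Rule 2: no segment meets the rule's conditions; no change.

[uɣibbukukti]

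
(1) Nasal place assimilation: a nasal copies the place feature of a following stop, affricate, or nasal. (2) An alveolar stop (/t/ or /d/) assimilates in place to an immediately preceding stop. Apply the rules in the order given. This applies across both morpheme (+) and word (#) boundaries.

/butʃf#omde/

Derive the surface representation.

[butʃf#onde]

Rule 1: /m/ before /d/ (alveolar) → [n]
After rule 1: butʃf#onde
Rule 2: no segment meets the rule's conditions; no change.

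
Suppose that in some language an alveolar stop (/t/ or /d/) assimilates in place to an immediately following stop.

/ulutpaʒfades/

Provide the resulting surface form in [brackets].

[uluppaʒfades]

/t/ before /p/ (labial) → [p]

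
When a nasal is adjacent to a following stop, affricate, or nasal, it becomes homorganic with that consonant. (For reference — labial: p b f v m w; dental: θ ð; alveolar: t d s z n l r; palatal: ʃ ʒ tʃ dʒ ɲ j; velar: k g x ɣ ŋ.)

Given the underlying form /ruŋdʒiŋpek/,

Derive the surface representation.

/ŋ/ before /dʒ/ (palatal) → [ɲ]
/ŋ/ before /p/ (labial) → [m]

[ruɲdʒimpek]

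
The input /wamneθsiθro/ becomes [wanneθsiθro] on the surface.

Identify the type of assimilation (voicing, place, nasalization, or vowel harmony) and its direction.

place assimilation, regressive

/m/→[n].
Each target copies a feature from the following segment, so the direction is regressive.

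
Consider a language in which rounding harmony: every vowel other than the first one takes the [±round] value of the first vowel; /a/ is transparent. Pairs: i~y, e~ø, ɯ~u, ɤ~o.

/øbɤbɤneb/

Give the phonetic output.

[øbobonøb]

/ɤ/ harmonizes with /ø/ ([+round]) → [o]
/ɤ/ harmonizes with /ø/ ([+round]) → [o]
/e/ harmonizes with /ø/ ([+round]) → [ø]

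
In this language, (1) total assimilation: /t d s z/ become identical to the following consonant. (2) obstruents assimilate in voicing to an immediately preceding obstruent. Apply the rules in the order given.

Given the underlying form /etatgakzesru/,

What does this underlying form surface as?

Rule 1: /t/ before /g/ → [g] (total assimilation)
Rule 1: /s/ before /r/ → [r] (total assimilation)
After rule 1: etaggakzerru
Rule 2: /z/ after /k/ (voiceless) → [s]

[etaggakserru]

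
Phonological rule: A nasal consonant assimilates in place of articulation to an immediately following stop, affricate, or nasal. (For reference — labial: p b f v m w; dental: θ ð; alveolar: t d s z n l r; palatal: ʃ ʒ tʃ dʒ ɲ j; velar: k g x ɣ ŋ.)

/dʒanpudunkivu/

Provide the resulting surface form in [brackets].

[dʒampuduŋkivu]

/n/ before /p/ (labial) → [m]
/n/ before /k/ (velar) → [ŋ]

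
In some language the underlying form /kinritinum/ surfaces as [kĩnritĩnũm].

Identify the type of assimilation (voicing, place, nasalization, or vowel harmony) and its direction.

nasalization, regressive

/i/→[ĩ] /i/→[ĩ] /u/→[ũ].
Each target copies a feature from the following segment, so the direction is regressive.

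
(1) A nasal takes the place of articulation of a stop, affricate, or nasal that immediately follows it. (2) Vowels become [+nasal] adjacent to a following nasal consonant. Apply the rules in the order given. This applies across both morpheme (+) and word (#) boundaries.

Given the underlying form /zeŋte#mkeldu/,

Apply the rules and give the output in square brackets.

[zẽntẽ#ŋkeldu]

Rule 1: /ŋ/ before /t/ (alveolar) → [n]
Rule 1: /m/ before /k/ (velar) → [ŋ]
After rule 1: zente#ŋkeldu
Rule 2: /e/ before nasal /n/ → [ẽ]
Rule 2: /e/ before nasal /ŋ/ → [ẽ]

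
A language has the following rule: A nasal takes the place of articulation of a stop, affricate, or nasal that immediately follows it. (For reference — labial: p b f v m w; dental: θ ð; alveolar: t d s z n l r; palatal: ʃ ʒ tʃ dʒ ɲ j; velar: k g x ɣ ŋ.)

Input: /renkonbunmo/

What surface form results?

/n/ before /k/ (velar) → [ŋ]
/n/ before /b/ (labial) → [m]
/n/ before /m/ (labial) → [m]

[reŋkombummo]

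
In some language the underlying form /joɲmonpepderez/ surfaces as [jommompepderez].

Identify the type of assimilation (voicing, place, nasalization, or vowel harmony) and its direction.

/ɲ/→[m] /n/→[m].
Each target copies a feature from the following segment, so the direction is regressive.

place assimilation, regressive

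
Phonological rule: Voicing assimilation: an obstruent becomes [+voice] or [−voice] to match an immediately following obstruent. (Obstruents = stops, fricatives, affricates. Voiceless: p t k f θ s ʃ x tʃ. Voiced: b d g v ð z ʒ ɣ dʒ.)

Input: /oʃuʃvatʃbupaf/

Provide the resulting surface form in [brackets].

/ʃ/ before /v/ (voiced) → [ʒ]
/tʃ/ before /b/ (voiced) → [dʒ]

[oʃuʒvadʒbupaf]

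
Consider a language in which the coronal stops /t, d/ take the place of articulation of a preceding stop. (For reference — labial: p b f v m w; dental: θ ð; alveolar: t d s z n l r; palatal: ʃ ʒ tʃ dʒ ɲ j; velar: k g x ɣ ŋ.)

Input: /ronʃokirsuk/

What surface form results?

no segment meets the rule's conditions; no change.

[ronʃokirsuk]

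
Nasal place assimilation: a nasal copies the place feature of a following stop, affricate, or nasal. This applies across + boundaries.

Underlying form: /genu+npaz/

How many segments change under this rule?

1

/n/ before /p/ (labial) → [m]
1 segment changes.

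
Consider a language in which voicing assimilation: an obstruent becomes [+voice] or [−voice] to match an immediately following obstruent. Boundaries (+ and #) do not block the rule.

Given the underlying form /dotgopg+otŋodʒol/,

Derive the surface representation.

/t/ before /g/ (voiced) → [d]
/p/ before /g/ (voiced) → [b]

[dodgobg+otŋodʒol]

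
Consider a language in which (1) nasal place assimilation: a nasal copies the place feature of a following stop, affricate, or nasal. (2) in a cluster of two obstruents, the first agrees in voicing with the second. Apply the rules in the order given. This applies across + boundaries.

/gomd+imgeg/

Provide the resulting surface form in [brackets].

Rule 1: /m/ before /d/ (alveolar) → [n]
Rule 1: /m/ before /g/ (velar) → [ŋ]
After rule 1: gond+iŋgeg
Rule 2: no segment meets the rule's conditions; no change.

[gond+iŋgeg]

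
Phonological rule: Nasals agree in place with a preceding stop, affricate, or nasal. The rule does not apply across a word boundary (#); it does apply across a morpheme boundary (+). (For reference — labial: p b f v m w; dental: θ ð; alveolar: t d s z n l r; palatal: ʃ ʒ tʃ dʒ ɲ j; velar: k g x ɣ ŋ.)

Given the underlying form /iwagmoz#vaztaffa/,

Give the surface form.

/m/ after /g/ (velar) → [ŋ]

[iwagŋoz#vaztaffa]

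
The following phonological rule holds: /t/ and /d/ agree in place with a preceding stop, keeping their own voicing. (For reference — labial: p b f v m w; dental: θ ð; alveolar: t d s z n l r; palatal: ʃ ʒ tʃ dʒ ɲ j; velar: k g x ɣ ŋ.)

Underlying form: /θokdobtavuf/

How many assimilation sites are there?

2

/d/ after /k/ (velar) → [g]
/t/ after /b/ (labial) → [p]
2 segments change.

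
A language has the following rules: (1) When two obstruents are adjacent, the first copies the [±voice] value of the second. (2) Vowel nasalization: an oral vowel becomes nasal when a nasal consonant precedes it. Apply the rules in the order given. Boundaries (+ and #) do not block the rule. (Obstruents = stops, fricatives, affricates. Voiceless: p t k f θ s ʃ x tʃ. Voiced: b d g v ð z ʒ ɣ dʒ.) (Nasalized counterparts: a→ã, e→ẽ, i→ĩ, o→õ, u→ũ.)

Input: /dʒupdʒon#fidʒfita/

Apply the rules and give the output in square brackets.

[dʒubdʒon#fitʃfita]

Rule 1: /p/ before /dʒ/ (voiced) → [b]
Rule 1: /dʒ/ before /f/ (voiceless) → [tʃ]
After rule 1: dʒubdʒon#fitʃfita
Rule 2: no segment meets the rule's conditions; no change.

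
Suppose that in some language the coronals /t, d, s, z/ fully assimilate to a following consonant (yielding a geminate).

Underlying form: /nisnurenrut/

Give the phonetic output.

/s/ before /n/ → [n] (total assimilation)

[ninnurenrut]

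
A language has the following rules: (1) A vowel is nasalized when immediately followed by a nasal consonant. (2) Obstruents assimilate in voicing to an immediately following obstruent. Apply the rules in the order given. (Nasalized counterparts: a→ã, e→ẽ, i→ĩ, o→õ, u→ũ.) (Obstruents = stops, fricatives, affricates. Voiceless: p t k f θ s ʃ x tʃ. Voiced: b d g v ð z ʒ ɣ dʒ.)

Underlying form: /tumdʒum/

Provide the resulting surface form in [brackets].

Rule 1: /u/ before nasal /m/ → [ũ]
Rule 1: /u/ before nasal /m/ → [ũ]
After rule 1: tũmdʒũm
Rule 2: no segment meets the rule's conditions; no change.

[tũmdʒũm]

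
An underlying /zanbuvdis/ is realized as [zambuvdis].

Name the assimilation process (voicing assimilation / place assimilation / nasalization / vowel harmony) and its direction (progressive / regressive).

/n/→[m].
Each target copies a feature from the following segment, so the direction is regressive.

place assimilation, regressive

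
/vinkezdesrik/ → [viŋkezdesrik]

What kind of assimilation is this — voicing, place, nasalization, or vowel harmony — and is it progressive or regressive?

/n/→[ŋ].
Each target copies a feature from the following segment, so the direction is regressive.

place assimilation, regressive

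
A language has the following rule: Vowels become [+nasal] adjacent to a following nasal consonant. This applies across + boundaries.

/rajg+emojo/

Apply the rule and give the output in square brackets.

[rajg+ẽmojo]

/e/ before nasal /m/ → [ẽ]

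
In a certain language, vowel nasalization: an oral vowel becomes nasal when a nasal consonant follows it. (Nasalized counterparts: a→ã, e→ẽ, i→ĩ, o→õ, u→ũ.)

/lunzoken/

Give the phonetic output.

/u/ before nasal /n/ → [ũ]
/e/ before nasal /n/ → [ẽ]

[lũnzokẽn]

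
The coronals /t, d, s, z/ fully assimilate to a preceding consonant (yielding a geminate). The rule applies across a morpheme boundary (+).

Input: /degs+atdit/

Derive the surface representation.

[degg+attit]

/s/ after /g/ → [g] (total assimilation)
/d/ after /t/ → [t] (total assimilation)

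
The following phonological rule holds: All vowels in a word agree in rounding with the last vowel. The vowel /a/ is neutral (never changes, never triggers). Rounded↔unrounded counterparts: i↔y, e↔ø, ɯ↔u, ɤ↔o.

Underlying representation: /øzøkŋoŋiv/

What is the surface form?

/ø/ harmonizes with /i/ ([-round]) → [e]
/ø/ harmonizes with /i/ ([-round]) → [e]
/o/ harmonizes with /i/ ([-round]) → [ɤ]

[ezekŋɤŋiv]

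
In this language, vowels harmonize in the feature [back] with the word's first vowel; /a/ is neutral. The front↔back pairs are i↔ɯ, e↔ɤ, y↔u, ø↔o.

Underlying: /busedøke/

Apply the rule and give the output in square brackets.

/e/ harmonizes with /u/ ([+back]) → [ɤ]
/ø/ harmonizes with /u/ ([+back]) → [o]
/e/ harmonizes with /u/ ([+back]) → [ɤ]

[busɤdokɤ]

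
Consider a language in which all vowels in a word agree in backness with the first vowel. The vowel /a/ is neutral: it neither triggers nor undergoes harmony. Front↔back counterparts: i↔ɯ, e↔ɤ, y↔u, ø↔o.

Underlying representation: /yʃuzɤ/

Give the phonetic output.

/u/ harmonizes with /y/ ([-back]) → [y]
/ɤ/ harmonizes with /y/ ([-back]) → [e]

[yʃyze]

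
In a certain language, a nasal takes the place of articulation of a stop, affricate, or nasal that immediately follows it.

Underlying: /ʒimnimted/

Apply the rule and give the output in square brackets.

/m/ before /n/ (alveolar) → [n]
/m/ before /t/ (alveolar) → [n]

[ʒinninted]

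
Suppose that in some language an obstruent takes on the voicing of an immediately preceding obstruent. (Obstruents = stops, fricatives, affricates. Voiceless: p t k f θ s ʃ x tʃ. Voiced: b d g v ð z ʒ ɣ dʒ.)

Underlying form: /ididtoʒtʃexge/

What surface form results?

[ididdoʒdʒexke]

/t/ after /d/ (voiced) → [d]
/tʃ/ after /ʒ/ (voiced) → [dʒ]
/g/ after /x/ (voiceless) → [k]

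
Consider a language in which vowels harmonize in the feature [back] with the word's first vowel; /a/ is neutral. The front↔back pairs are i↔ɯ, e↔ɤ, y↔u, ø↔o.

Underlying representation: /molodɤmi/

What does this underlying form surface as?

/i/ harmonizes with /o/ ([+back]) → [ɯ]

[molodɤmɯ]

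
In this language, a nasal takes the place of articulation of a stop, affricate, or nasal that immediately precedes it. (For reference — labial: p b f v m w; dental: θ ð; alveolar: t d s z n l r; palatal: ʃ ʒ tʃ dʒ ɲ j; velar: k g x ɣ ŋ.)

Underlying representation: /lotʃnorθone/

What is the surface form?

[lotʃɲorθone]

/n/ after /tʃ/ (palatal) → [ɲ]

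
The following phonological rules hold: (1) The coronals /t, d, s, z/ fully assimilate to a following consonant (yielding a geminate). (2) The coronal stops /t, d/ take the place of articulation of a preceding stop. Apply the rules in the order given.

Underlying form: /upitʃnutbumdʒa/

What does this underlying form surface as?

[upitʃnubbumdʒa]

Rule 1: /t/ before /b/ → [b] (total assimilation)
After rule 1: upitʃnubbumdʒa
Rule 2: no segment meets the rule's conditions; no change.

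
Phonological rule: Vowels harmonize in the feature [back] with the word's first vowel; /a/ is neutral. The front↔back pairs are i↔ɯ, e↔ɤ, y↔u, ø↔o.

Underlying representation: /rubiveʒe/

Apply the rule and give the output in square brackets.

/i/ harmonizes with /u/ ([+back]) → [ɯ]
/e/ harmonizes with /u/ ([+back]) → [ɤ]
/e/ harmonizes with /u/ ([+back]) → [ɤ]

[rubɯvɤʒɤ]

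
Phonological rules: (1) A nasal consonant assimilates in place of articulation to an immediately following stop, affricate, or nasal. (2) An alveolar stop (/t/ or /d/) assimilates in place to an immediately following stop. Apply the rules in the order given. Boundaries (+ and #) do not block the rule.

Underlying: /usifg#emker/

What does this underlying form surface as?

[usifg#eŋker]

Rule 1: /m/ before /k/ (velar) → [ŋ]
After rule 1: usifg#eŋker
Rule 2: no segment meets the rule's conditions; no change.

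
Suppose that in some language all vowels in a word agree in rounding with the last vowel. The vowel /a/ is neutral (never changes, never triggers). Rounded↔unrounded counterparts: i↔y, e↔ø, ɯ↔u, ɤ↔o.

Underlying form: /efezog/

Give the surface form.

[øføzog]

/e/ harmonizes with /o/ ([+round]) → [ø]
/e/ harmonizes with /o/ ([+round]) → [ø]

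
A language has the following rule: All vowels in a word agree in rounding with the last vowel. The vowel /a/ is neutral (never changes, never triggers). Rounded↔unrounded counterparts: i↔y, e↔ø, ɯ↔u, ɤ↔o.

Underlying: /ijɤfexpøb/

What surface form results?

[yjoføxpøb]

/i/ harmonizes with /ø/ ([+round]) → [y]
/ɤ/ harmonizes with /ø/ ([+round]) → [o]
/e/ harmonizes with /ø/ ([+round]) → [ø]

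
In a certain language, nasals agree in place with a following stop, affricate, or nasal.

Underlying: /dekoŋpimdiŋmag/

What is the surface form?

/ŋ/ before /p/ (labial) → [m]
/m/ before /d/ (alveolar) → [n]
/ŋ/ before /m/ (labial) → [m]

[dekompindimmag]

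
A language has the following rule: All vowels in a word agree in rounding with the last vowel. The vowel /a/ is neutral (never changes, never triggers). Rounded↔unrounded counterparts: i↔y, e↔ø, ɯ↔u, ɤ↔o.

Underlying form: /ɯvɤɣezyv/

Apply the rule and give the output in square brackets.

/ɯ/ harmonizes with /y/ ([+round]) → [u]
/ɤ/ harmonizes with /y/ ([+round]) → [o]
/e/ harmonizes with /y/ ([+round]) → [ø]

[uvoɣøzyv]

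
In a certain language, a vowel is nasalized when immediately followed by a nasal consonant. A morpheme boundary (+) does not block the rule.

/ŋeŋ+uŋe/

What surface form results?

[ŋẽŋ+ũŋe]

/e/ before nasal /ŋ/ → [ẽ]
/u/ before nasal /ŋ/ → [ũ]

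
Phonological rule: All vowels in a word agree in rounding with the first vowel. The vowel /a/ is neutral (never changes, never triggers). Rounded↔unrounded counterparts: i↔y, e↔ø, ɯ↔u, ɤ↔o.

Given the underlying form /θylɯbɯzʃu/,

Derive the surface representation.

/ɯ/ harmonizes with /y/ ([+round]) → [u]
/ɯ/ harmonizes with /y/ ([+round]) → [u]

[θylubuzʃu]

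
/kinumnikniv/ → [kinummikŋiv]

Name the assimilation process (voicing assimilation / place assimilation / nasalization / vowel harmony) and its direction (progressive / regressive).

/n/→[m] /n/→[ŋ].
Each target copies a feature from the preceding segment, so the direction is progressive.

place assimilation, progressive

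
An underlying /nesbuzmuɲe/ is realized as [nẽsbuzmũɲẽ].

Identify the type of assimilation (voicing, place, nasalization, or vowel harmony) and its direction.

/e/→[ẽ] /u/→[ũ] /e/→[ẽ].
Each target copies a feature from the preceding segment, so the direction is progressive.

nasalization, progressive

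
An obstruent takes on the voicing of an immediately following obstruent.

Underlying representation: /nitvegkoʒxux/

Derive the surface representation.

[nidvekkoʃxux]

/t/ before /v/ (voiced) → [d]
/g/ before /k/ (voiceless) → [k]
/ʒ/ before /x/ (voiceless) → [ʃ]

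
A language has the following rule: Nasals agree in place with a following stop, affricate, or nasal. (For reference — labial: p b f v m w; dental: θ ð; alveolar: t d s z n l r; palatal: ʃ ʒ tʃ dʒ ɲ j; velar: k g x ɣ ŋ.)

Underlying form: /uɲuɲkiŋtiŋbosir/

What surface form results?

/ɲ/ before /k/ (velar) → [ŋ]
/ŋ/ before /t/ (alveolar) → [n]
/ŋ/ before /b/ (labial) → [m]

[uɲuŋkintimbosir]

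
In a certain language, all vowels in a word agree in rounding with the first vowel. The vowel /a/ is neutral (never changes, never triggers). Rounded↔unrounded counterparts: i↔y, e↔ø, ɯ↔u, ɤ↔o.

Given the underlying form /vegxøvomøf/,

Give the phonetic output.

/ø/ harmonizes with /e/ ([-round]) → [e]
/o/ harmonizes with /e/ ([-round]) → [ɤ]
/ø/ harmonizes with /e/ ([-round]) → [e]

[vegxevɤmef]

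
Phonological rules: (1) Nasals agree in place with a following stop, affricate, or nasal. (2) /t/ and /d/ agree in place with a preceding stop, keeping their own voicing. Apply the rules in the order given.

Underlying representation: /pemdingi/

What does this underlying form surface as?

[pendiŋgi]

Rule 1: /m/ before /d/ (alveolar) → [n]
Rule 1: /n/ before /g/ (velar) → [ŋ]
After rule 1: pendiŋgi
Rule 2: no segment meets the rule's conditions; no change.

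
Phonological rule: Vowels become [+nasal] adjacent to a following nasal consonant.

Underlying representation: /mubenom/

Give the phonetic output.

/e/ before nasal /n/ → [ẽ]
/o/ before nasal /m/ → [õ]

[mubẽnõm]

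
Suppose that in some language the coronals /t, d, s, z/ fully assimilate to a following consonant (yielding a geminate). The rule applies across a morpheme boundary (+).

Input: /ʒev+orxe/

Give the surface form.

no segment meets the rule's conditions; no change.

[ʒev+orxe]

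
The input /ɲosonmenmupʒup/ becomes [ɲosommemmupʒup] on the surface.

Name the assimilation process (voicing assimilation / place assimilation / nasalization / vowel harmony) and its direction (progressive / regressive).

place assimilation, regressive

/n/→[m] /n/→[m].
Each target copies a feature from the following segment, so the direction is regressive.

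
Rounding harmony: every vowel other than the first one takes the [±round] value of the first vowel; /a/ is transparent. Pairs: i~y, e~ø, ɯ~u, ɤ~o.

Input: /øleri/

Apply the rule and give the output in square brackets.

[øløry]

/e/ harmonizes with /ø/ ([+round]) → [ø]
/i/ harmonizes with /ø/ ([+round]) → [y]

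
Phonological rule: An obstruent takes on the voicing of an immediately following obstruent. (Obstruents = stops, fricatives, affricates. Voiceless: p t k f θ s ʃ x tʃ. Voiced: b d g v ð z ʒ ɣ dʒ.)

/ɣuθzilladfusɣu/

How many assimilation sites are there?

3

/θ/ before /z/ (voiced) → [ð]
/d/ before /f/ (voiceless) → [t]
/s/ before /ɣ/ (voiced) → [z]
3 segments change.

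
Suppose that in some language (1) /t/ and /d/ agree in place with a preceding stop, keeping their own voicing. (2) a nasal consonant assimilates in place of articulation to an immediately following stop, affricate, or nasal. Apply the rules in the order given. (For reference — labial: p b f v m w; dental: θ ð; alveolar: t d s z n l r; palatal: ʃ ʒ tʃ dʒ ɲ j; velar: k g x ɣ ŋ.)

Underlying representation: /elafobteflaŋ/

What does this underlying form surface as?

[elafobpeflaŋ]

Rule 1: /t/ after /b/ (labial) → [p]
After rule 1: elafobpeflaŋ
Rule 2: no segment meets the rule's conditions; no change.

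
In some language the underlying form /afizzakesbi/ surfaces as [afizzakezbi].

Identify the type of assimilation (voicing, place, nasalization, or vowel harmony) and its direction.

/s/→[z].
Each target copies a feature from the following segment, so the direction is regressive.

voicing assimilation, regressive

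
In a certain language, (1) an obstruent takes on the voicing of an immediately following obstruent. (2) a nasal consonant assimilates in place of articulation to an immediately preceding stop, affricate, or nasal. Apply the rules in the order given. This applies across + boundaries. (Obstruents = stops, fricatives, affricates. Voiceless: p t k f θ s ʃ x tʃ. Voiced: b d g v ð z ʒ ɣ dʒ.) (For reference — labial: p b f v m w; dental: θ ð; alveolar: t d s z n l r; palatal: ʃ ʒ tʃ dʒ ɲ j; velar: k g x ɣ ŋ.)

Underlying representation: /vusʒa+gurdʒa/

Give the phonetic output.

[vuzʒa+gurdʒa]

Rule 1: /s/ before /ʒ/ (voiced) → [z]
After rule 1: vuzʒa+gurdʒa
Rule 2: no segment meets the rule's conditions; no change.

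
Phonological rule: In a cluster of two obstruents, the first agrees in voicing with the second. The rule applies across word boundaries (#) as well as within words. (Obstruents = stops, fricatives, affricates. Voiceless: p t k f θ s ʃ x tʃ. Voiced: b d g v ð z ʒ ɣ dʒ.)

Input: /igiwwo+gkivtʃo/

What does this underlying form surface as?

[igiwwo+kkiftʃo]

/g/ before /k/ (voiceless) → [k]
/v/ before /tʃ/ (voiceless) → [f]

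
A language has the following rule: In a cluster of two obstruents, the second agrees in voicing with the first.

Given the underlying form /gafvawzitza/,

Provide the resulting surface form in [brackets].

/v/ after /f/ (voiceless) → [f]
/z/ after /t/ (voiceless) → [s]

[gaffawzitsa]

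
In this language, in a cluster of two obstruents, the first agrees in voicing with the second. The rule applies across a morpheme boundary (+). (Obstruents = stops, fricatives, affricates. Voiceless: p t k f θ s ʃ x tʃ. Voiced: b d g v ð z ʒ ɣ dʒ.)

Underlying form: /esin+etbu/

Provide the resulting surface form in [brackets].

[esin+edbu]

/t/ before /b/ (voiced) → [d]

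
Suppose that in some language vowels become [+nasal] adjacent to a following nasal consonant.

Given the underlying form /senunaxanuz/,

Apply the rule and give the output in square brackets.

/e/ before nasal /n/ → [ẽ]
/u/ before nasal /n/ → [ũ]
/a/ before nasal /n/ → [ã]

[sẽnũnaxãnuz]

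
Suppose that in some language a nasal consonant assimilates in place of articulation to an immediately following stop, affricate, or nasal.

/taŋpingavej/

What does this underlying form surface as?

/ŋ/ before /p/ (labial) → [m]
/n/ before /g/ (velar) → [ŋ]

[tampiŋgavej]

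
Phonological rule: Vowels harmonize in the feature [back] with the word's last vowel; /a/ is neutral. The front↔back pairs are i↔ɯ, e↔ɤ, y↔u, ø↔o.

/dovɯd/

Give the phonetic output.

[dovɯd]

no segment meets the rule's conditions; no change.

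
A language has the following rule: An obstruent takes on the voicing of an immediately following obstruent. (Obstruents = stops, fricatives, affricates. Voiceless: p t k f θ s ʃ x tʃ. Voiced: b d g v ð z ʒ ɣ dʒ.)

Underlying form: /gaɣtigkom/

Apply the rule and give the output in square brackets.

[gaxtikkom]

/ɣ/ before /t/ (voiceless) → [x]
/g/ before /k/ (voiceless) → [k]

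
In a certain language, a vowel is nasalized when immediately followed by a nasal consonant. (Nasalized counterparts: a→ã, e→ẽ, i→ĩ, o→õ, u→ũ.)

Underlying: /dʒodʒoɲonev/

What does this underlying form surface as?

/o/ before nasal /ɲ/ → [õ]
/o/ before nasal /n/ → [õ]

[dʒodʒõɲõnev]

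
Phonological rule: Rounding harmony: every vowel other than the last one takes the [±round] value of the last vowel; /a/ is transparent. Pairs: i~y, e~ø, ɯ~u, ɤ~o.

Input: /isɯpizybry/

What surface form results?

/i/ harmonizes with /y/ ([+round]) → [y]
/ɯ/ harmonizes with /y/ ([+round]) → [u]
/i/ harmonizes with /y/ ([+round]) → [y]

[ysupyzybry]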